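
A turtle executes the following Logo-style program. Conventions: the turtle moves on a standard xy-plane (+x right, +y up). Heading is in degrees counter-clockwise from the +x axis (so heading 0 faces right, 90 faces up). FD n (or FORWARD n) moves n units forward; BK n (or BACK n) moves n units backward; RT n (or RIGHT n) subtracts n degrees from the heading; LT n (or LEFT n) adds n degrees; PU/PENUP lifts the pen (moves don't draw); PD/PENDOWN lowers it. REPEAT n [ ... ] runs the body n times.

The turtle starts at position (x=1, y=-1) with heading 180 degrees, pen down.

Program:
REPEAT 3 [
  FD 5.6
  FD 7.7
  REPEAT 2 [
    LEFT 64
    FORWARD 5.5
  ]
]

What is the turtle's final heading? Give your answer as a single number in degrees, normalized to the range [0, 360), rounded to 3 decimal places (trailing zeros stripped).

Executing turtle program step by step:
Start: pos=(1,-1), heading=180, pen down
REPEAT 3 [
  -- iteration 1/3 --
  FD 5.6: (1,-1) -> (-4.6,-1) [heading=180, draw]
  FD 7.7: (-4.6,-1) -> (-12.3,-1) [heading=180, draw]
  REPEAT 2 [
    -- iteration 1/2 --
    LT 64: heading 180 -> 244
    FD 5.5: (-12.3,-1) -> (-14.711,-5.943) [heading=244, draw]
    -- iteration 2/2 --
    LT 64: heading 244 -> 308
    FD 5.5: (-14.711,-5.943) -> (-11.325,-10.277) [heading=308, draw]
  ]
  -- iteration 2/3 --
  FD 5.6: (-11.325,-10.277) -> (-7.877,-14.69) [heading=308, draw]
  FD 7.7: (-7.877,-14.69) -> (-3.137,-20.758) [heading=308, draw]
  REPEAT 2 [
    -- iteration 1/2 --
    LT 64: heading 308 -> 12
    FD 5.5: (-3.137,-20.758) -> (2.243,-19.614) [heading=12, draw]
    -- iteration 2/2 --
    LT 64: heading 12 -> 76
    FD 5.5: (2.243,-19.614) -> (3.574,-14.278) [heading=76, draw]
  ]
  -- iteration 3/3 --
  FD 5.6: (3.574,-14.278) -> (4.929,-8.844) [heading=76, draw]
  FD 7.7: (4.929,-8.844) -> (6.791,-1.373) [heading=76, draw]
  REPEAT 2 [
    -- iteration 1/2 --
    LT 64: heading 76 -> 140
    FD 5.5: (6.791,-1.373) -> (2.578,2.162) [heading=140, draw]
    -- iteration 2/2 --
    LT 64: heading 140 -> 204
    FD 5.5: (2.578,2.162) -> (-2.446,-0.075) [heading=204, draw]
  ]
]
Final: pos=(-2.446,-0.075), heading=204, 12 segment(s) drawn

Answer: 204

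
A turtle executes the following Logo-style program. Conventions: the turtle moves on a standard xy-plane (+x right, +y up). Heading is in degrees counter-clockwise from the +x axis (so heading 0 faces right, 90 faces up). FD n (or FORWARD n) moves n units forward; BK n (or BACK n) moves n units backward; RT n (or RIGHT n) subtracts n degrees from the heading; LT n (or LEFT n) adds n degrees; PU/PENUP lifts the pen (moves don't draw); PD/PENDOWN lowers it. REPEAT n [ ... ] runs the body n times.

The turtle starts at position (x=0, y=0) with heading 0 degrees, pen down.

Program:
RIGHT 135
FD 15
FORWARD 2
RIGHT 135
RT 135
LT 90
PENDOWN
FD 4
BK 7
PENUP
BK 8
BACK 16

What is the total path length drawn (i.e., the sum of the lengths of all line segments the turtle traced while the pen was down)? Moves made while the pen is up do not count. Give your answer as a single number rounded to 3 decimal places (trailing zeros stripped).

Executing turtle program step by step:
Start: pos=(0,0), heading=0, pen down
RT 135: heading 0 -> 225
FD 15: (0,0) -> (-10.607,-10.607) [heading=225, draw]
FD 2: (-10.607,-10.607) -> (-12.021,-12.021) [heading=225, draw]
RT 135: heading 225 -> 90
RT 135: heading 90 -> 315
LT 90: heading 315 -> 45
PD: pen down
FD 4: (-12.021,-12.021) -> (-9.192,-9.192) [heading=45, draw]
BK 7: (-9.192,-9.192) -> (-14.142,-14.142) [heading=45, draw]
PU: pen up
BK 8: (-14.142,-14.142) -> (-19.799,-19.799) [heading=45, move]
BK 16: (-19.799,-19.799) -> (-31.113,-31.113) [heading=45, move]
Final: pos=(-31.113,-31.113), heading=45, 4 segment(s) drawn

Segment lengths:
  seg 1: (0,0) -> (-10.607,-10.607), length = 15
  seg 2: (-10.607,-10.607) -> (-12.021,-12.021), length = 2
  seg 3: (-12.021,-12.021) -> (-9.192,-9.192), length = 4
  seg 4: (-9.192,-9.192) -> (-14.142,-14.142), length = 7
Total = 28

Answer: 28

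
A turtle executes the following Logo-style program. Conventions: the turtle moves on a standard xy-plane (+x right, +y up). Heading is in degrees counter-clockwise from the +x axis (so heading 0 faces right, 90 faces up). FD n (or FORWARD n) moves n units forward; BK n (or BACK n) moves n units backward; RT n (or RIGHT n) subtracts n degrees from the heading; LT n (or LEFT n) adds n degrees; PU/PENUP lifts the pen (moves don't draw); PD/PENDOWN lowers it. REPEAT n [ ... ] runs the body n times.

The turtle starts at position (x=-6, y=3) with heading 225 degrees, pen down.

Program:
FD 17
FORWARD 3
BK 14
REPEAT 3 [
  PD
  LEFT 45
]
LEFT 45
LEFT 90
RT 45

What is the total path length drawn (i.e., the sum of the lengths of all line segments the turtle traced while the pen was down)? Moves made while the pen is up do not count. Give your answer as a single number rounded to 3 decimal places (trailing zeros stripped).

Answer: 34

Derivation:
Executing turtle program step by step:
Start: pos=(-6,3), heading=225, pen down
FD 17: (-6,3) -> (-18.021,-9.021) [heading=225, draw]
FD 3: (-18.021,-9.021) -> (-20.142,-11.142) [heading=225, draw]
BK 14: (-20.142,-11.142) -> (-10.243,-1.243) [heading=225, draw]
REPEAT 3 [
  -- iteration 1/3 --
  PD: pen down
  LT 45: heading 225 -> 270
  -- iteration 2/3 --
  PD: pen down
  LT 45: heading 270 -> 315
  -- iteration 3/3 --
  PD: pen down
  LT 45: heading 315 -> 0
]
LT 45: heading 0 -> 45
LT 90: heading 45 -> 135
RT 45: heading 135 -> 90
Final: pos=(-10.243,-1.243), heading=90, 3 segment(s) drawn

Segment lengths:
  seg 1: (-6,3) -> (-18.021,-9.021), length = 17
  seg 2: (-18.021,-9.021) -> (-20.142,-11.142), length = 3
  seg 3: (-20.142,-11.142) -> (-10.243,-1.243), length = 14
Total = 34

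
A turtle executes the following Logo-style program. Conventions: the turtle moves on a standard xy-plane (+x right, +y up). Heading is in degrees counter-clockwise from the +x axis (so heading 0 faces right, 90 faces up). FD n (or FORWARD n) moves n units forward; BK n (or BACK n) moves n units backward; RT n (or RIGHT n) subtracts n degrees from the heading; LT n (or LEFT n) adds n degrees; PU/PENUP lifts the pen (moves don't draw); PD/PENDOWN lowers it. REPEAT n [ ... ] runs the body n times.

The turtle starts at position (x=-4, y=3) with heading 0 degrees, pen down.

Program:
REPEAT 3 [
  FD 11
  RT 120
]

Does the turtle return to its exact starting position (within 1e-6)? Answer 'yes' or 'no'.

Answer: yes

Derivation:
Executing turtle program step by step:
Start: pos=(-4,3), heading=0, pen down
REPEAT 3 [
  -- iteration 1/3 --
  FD 11: (-4,3) -> (7,3) [heading=0, draw]
  RT 120: heading 0 -> 240
  -- iteration 2/3 --
  FD 11: (7,3) -> (1.5,-6.526) [heading=240, draw]
  RT 120: heading 240 -> 120
  -- iteration 3/3 --
  FD 11: (1.5,-6.526) -> (-4,3) [heading=120, draw]
  RT 120: heading 120 -> 0
]
Final: pos=(-4,3), heading=0, 3 segment(s) drawn

Start position: (-4, 3)
Final position: (-4, 3)
Distance = 0; < 1e-6 -> CLOSED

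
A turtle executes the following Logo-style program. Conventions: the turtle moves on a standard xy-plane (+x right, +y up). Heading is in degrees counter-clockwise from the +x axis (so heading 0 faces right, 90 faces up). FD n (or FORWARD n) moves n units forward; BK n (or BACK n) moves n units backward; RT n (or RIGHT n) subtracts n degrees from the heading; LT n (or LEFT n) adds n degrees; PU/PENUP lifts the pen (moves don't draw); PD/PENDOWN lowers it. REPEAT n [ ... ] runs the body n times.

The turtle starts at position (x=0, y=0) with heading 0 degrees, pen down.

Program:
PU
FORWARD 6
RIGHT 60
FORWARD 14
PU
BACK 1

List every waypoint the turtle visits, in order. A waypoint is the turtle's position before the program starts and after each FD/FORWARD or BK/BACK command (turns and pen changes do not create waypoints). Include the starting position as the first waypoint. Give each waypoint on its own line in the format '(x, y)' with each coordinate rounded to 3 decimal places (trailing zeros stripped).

Answer: (0, 0)
(6, 0)
(13, -12.124)
(12.5, -11.258)

Derivation:
Executing turtle program step by step:
Start: pos=(0,0), heading=0, pen down
PU: pen up
FD 6: (0,0) -> (6,0) [heading=0, move]
RT 60: heading 0 -> 300
FD 14: (6,0) -> (13,-12.124) [heading=300, move]
PU: pen up
BK 1: (13,-12.124) -> (12.5,-11.258) [heading=300, move]
Final: pos=(12.5,-11.258), heading=300, 0 segment(s) drawn
Waypoints (4 total):
(0, 0)
(6, 0)
(13, -12.124)
(12.5, -11.258)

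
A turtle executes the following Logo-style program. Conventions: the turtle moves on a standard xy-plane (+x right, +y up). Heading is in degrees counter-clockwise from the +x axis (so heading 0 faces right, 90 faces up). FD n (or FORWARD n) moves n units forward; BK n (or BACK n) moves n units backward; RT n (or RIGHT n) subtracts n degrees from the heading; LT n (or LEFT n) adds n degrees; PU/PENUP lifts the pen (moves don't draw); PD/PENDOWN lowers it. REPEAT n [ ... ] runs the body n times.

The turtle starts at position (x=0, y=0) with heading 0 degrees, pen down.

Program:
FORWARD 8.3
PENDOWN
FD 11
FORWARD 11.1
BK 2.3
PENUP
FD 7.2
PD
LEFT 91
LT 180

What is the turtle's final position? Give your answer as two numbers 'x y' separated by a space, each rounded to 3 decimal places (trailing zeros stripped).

Answer: 35.3 0

Derivation:
Executing turtle program step by step:
Start: pos=(0,0), heading=0, pen down
FD 8.3: (0,0) -> (8.3,0) [heading=0, draw]
PD: pen down
FD 11: (8.3,0) -> (19.3,0) [heading=0, draw]
FD 11.1: (19.3,0) -> (30.4,0) [heading=0, draw]
BK 2.3: (30.4,0) -> (28.1,0) [heading=0, draw]
PU: pen up
FD 7.2: (28.1,0) -> (35.3,0) [heading=0, move]
PD: pen down
LT 91: heading 0 -> 91
LT 180: heading 91 -> 271
Final: pos=(35.3,0), heading=271, 4 segment(s) drawn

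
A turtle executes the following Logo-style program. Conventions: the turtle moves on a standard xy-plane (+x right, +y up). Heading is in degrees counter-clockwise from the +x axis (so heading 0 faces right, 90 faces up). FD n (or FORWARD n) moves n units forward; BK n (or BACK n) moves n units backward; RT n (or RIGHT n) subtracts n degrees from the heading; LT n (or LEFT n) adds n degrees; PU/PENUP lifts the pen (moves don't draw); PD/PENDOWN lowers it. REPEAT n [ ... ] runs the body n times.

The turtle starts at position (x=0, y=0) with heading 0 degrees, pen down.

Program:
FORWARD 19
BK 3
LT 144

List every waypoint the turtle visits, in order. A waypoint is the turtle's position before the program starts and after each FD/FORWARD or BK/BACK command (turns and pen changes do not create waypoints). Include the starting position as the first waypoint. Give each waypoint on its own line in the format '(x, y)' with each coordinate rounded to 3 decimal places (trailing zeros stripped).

Executing turtle program step by step:
Start: pos=(0,0), heading=0, pen down
FD 19: (0,0) -> (19,0) [heading=0, draw]
BK 3: (19,0) -> (16,0) [heading=0, draw]
LT 144: heading 0 -> 144
Final: pos=(16,0), heading=144, 2 segment(s) drawn
Waypoints (3 total):
(0, 0)
(19, 0)
(16, 0)

Answer: (0, 0)
(19, 0)
(16, 0)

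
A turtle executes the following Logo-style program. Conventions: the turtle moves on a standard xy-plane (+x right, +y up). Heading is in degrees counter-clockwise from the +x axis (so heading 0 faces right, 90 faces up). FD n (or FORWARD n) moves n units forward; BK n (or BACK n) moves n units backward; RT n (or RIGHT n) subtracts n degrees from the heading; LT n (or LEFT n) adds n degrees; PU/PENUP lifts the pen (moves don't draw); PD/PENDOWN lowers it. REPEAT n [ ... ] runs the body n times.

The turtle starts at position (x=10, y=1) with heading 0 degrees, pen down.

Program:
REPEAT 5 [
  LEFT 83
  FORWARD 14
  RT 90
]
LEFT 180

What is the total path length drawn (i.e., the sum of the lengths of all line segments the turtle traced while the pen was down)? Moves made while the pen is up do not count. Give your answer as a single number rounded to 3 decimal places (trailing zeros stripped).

Executing turtle program step by step:
Start: pos=(10,1), heading=0, pen down
REPEAT 5 [
  -- iteration 1/5 --
  LT 83: heading 0 -> 83
  FD 14: (10,1) -> (11.706,14.896) [heading=83, draw]
  RT 90: heading 83 -> 353
  -- iteration 2/5 --
  LT 83: heading 353 -> 76
  FD 14: (11.706,14.896) -> (15.093,28.48) [heading=76, draw]
  RT 90: heading 76 -> 346
  -- iteration 3/5 --
  LT 83: heading 346 -> 69
  FD 14: (15.093,28.48) -> (20.11,41.55) [heading=69, draw]
  RT 90: heading 69 -> 339
  -- iteration 4/5 --
  LT 83: heading 339 -> 62
  FD 14: (20.11,41.55) -> (26.683,53.911) [heading=62, draw]
  RT 90: heading 62 -> 332
  -- iteration 5/5 --
  LT 83: heading 332 -> 55
  FD 14: (26.683,53.911) -> (34.713,65.379) [heading=55, draw]
  RT 90: heading 55 -> 325
]
LT 180: heading 325 -> 145
Final: pos=(34.713,65.379), heading=145, 5 segment(s) drawn

Segment lengths:
  seg 1: (10,1) -> (11.706,14.896), length = 14
  seg 2: (11.706,14.896) -> (15.093,28.48), length = 14
  seg 3: (15.093,28.48) -> (20.11,41.55), length = 14
  seg 4: (20.11,41.55) -> (26.683,53.911), length = 14
  seg 5: (26.683,53.911) -> (34.713,65.379), length = 14
Total = 70

Answer: 70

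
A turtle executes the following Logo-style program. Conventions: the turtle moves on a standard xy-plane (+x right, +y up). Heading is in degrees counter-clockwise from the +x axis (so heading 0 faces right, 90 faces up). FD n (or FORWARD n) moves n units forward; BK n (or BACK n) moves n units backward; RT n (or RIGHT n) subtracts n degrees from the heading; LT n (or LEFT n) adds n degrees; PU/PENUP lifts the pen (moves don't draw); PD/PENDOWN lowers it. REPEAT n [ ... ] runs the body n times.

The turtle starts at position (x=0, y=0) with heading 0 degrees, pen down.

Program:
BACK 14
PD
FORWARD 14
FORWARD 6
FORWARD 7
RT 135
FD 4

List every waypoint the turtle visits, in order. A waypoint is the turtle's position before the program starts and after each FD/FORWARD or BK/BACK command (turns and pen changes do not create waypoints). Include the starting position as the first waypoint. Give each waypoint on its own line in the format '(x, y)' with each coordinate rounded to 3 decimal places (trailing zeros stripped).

Answer: (0, 0)
(-14, 0)
(0, 0)
(6, 0)
(13, 0)
(10.172, -2.828)

Derivation:
Executing turtle program step by step:
Start: pos=(0,0), heading=0, pen down
BK 14: (0,0) -> (-14,0) [heading=0, draw]
PD: pen down
FD 14: (-14,0) -> (0,0) [heading=0, draw]
FD 6: (0,0) -> (6,0) [heading=0, draw]
FD 7: (6,0) -> (13,0) [heading=0, draw]
RT 135: heading 0 -> 225
FD 4: (13,0) -> (10.172,-2.828) [heading=225, draw]
Final: pos=(10.172,-2.828), heading=225, 5 segment(s) drawn
Waypoints (6 total):
(0, 0)
(-14, 0)
(0, 0)
(6, 0)
(13, 0)
(10.172, -2.828)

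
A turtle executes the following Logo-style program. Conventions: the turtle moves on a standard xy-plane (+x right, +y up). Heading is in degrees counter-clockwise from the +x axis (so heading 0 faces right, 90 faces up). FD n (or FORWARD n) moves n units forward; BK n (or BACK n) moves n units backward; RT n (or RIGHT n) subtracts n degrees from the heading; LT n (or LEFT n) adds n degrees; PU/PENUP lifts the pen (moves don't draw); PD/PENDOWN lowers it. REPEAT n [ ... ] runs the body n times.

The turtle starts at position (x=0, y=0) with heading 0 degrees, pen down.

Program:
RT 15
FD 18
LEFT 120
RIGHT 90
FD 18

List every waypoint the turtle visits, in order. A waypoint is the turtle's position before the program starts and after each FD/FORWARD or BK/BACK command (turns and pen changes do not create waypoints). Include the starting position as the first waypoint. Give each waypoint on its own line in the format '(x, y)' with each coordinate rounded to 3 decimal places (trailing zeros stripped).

Executing turtle program step by step:
Start: pos=(0,0), heading=0, pen down
RT 15: heading 0 -> 345
FD 18: (0,0) -> (17.387,-4.659) [heading=345, draw]
LT 120: heading 345 -> 105
RT 90: heading 105 -> 15
FD 18: (17.387,-4.659) -> (34.773,0) [heading=15, draw]
Final: pos=(34.773,0), heading=15, 2 segment(s) drawn
Waypoints (3 total):
(0, 0)
(17.387, -4.659)
(34.773, 0)

Answer: (0, 0)
(17.387, -4.659)
(34.773, 0)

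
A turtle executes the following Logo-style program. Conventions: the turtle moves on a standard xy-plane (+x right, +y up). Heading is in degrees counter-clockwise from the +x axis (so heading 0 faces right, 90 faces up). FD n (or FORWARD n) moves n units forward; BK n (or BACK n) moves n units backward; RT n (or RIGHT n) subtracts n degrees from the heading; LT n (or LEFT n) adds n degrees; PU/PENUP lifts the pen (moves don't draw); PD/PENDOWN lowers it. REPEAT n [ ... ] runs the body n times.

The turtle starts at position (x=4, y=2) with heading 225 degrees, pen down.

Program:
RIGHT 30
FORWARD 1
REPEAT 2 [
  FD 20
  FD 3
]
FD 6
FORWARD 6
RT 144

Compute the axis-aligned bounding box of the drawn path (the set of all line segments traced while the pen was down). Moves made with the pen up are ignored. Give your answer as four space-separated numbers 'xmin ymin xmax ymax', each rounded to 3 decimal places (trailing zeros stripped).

Executing turtle program step by step:
Start: pos=(4,2), heading=225, pen down
RT 30: heading 225 -> 195
FD 1: (4,2) -> (3.034,1.741) [heading=195, draw]
REPEAT 2 [
  -- iteration 1/2 --
  FD 20: (3.034,1.741) -> (-16.284,-3.435) [heading=195, draw]
  FD 3: (-16.284,-3.435) -> (-19.182,-4.212) [heading=195, draw]
  -- iteration 2/2 --
  FD 20: (-19.182,-4.212) -> (-38.501,-9.388) [heading=195, draw]
  FD 3: (-38.501,-9.388) -> (-41.399,-10.164) [heading=195, draw]
]
FD 6: (-41.399,-10.164) -> (-47.194,-11.717) [heading=195, draw]
FD 6: (-47.194,-11.717) -> (-52.99,-13.27) [heading=195, draw]
RT 144: heading 195 -> 51
Final: pos=(-52.99,-13.27), heading=51, 7 segment(s) drawn

Segment endpoints: x in {-52.99, -47.194, -41.399, -38.501, -19.182, -16.284, 3.034, 4}, y in {-13.27, -11.717, -10.164, -9.388, -4.212, -3.435, 1.741, 2}
xmin=-52.99, ymin=-13.27, xmax=4, ymax=2

Answer: -52.99 -13.27 4 2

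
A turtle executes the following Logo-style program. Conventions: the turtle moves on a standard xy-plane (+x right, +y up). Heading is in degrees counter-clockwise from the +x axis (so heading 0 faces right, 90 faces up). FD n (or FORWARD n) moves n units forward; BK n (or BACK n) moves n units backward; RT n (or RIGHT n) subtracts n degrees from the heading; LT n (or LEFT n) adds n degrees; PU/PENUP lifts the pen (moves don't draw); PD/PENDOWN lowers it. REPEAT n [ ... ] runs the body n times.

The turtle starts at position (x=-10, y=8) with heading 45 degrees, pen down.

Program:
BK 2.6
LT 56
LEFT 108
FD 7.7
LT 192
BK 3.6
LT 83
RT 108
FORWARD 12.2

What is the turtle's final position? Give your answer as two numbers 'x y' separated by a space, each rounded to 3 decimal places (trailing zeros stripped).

Answer: -9.563 3.429

Derivation:
Executing turtle program step by step:
Start: pos=(-10,8), heading=45, pen down
BK 2.6: (-10,8) -> (-11.838,6.162) [heading=45, draw]
LT 56: heading 45 -> 101
LT 108: heading 101 -> 209
FD 7.7: (-11.838,6.162) -> (-18.573,2.428) [heading=209, draw]
LT 192: heading 209 -> 41
BK 3.6: (-18.573,2.428) -> (-21.29,0.067) [heading=41, draw]
LT 83: heading 41 -> 124
RT 108: heading 124 -> 16
FD 12.2: (-21.29,0.067) -> (-9.563,3.429) [heading=16, draw]
Final: pos=(-9.563,3.429), heading=16, 4 segment(s) drawn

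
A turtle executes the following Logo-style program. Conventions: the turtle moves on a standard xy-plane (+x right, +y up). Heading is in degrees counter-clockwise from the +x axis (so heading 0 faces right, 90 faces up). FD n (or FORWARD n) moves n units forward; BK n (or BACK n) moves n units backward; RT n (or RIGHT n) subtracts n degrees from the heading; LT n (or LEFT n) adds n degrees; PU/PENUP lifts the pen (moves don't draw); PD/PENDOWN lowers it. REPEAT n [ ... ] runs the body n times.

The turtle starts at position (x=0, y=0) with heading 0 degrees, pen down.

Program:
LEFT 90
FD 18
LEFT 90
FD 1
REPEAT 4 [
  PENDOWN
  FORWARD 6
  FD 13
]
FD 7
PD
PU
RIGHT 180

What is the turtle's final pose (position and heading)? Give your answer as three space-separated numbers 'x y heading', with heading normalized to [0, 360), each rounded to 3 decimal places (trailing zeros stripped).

Answer: -84 18 0

Derivation:
Executing turtle program step by step:
Start: pos=(0,0), heading=0, pen down
LT 90: heading 0 -> 90
FD 18: (0,0) -> (0,18) [heading=90, draw]
LT 90: heading 90 -> 180
FD 1: (0,18) -> (-1,18) [heading=180, draw]
REPEAT 4 [
  -- iteration 1/4 --
  PD: pen down
  FD 6: (-1,18) -> (-7,18) [heading=180, draw]
  FD 13: (-7,18) -> (-20,18) [heading=180, draw]
  -- iteration 2/4 --
  PD: pen down
  FD 6: (-20,18) -> (-26,18) [heading=180, draw]
  FD 13: (-26,18) -> (-39,18) [heading=180, draw]
  -- iteration 3/4 --
  PD: pen down
  FD 6: (-39,18) -> (-45,18) [heading=180, draw]
  FD 13: (-45,18) -> (-58,18) [heading=180, draw]
  -- iteration 4/4 --
  PD: pen down
  FD 6: (-58,18) -> (-64,18) [heading=180, draw]
  FD 13: (-64,18) -> (-77,18) [heading=180, draw]
]
FD 7: (-77,18) -> (-84,18) [heading=180, draw]
PD: pen down
PU: pen up
RT 180: heading 180 -> 0
Final: pos=(-84,18), heading=0, 11 segment(s) drawn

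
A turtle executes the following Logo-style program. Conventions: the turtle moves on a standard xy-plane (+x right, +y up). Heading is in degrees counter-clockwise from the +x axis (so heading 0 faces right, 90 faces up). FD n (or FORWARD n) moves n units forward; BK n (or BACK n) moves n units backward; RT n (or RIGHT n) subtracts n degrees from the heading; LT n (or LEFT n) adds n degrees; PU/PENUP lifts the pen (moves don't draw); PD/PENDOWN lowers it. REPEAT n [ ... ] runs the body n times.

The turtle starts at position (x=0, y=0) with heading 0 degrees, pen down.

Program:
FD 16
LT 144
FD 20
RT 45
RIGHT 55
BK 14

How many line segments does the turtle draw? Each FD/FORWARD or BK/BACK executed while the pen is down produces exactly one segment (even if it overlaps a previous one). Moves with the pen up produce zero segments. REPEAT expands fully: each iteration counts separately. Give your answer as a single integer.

Executing turtle program step by step:
Start: pos=(0,0), heading=0, pen down
FD 16: (0,0) -> (16,0) [heading=0, draw]
LT 144: heading 0 -> 144
FD 20: (16,0) -> (-0.18,11.756) [heading=144, draw]
RT 45: heading 144 -> 99
RT 55: heading 99 -> 44
BK 14: (-0.18,11.756) -> (-10.251,2.03) [heading=44, draw]
Final: pos=(-10.251,2.03), heading=44, 3 segment(s) drawn
Segments drawn: 3

Answer: 3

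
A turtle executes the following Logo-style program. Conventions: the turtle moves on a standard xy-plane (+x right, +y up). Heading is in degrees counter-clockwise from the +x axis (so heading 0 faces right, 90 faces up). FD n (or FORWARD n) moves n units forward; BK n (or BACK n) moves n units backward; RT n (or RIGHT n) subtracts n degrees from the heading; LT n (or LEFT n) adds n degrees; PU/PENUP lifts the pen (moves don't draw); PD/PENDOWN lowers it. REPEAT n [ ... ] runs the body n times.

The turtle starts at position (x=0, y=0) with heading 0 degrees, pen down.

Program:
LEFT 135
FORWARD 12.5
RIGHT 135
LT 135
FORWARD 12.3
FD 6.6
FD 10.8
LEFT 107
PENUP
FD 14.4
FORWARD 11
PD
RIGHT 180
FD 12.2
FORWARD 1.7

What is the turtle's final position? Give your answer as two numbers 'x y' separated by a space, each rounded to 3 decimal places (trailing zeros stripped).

Answer: -35.239 19.686

Derivation:
Executing turtle program step by step:
Start: pos=(0,0), heading=0, pen down
LT 135: heading 0 -> 135
FD 12.5: (0,0) -> (-8.839,8.839) [heading=135, draw]
RT 135: heading 135 -> 0
LT 135: heading 0 -> 135
FD 12.3: (-8.839,8.839) -> (-17.536,17.536) [heading=135, draw]
FD 6.6: (-17.536,17.536) -> (-22.203,22.203) [heading=135, draw]
FD 10.8: (-22.203,22.203) -> (-29.84,29.84) [heading=135, draw]
LT 107: heading 135 -> 242
PU: pen up
FD 14.4: (-29.84,29.84) -> (-36.6,17.125) [heading=242, move]
FD 11: (-36.6,17.125) -> (-41.764,7.413) [heading=242, move]
PD: pen down
RT 180: heading 242 -> 62
FD 12.2: (-41.764,7.413) -> (-36.037,18.185) [heading=62, draw]
FD 1.7: (-36.037,18.185) -> (-35.239,19.686) [heading=62, draw]
Final: pos=(-35.239,19.686), heading=62, 6 segment(s) drawn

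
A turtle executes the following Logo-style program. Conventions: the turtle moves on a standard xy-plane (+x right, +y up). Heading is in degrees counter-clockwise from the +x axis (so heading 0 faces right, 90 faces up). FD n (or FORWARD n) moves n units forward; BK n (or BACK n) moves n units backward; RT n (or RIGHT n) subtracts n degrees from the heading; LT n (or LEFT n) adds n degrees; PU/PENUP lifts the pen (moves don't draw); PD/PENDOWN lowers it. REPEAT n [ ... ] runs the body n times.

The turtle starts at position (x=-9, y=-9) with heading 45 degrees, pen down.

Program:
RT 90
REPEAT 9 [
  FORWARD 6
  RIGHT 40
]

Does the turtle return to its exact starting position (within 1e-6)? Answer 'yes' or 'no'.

Executing turtle program step by step:
Start: pos=(-9,-9), heading=45, pen down
RT 90: heading 45 -> 315
REPEAT 9 [
  -- iteration 1/9 --
  FD 6: (-9,-9) -> (-4.757,-13.243) [heading=315, draw]
  RT 40: heading 315 -> 275
  -- iteration 2/9 --
  FD 6: (-4.757,-13.243) -> (-4.234,-19.22) [heading=275, draw]
  RT 40: heading 275 -> 235
  -- iteration 3/9 --
  FD 6: (-4.234,-19.22) -> (-7.676,-24.135) [heading=235, draw]
  RT 40: heading 235 -> 195
  -- iteration 4/9 --
  FD 6: (-7.676,-24.135) -> (-13.471,-25.688) [heading=195, draw]
  RT 40: heading 195 -> 155
  -- iteration 5/9 --
  FD 6: (-13.471,-25.688) -> (-18.909,-23.152) [heading=155, draw]
  RT 40: heading 155 -> 115
  -- iteration 6/9 --
  FD 6: (-18.909,-23.152) -> (-21.445,-17.714) [heading=115, draw]
  RT 40: heading 115 -> 75
  -- iteration 7/9 --
  FD 6: (-21.445,-17.714) -> (-19.892,-11.919) [heading=75, draw]
  RT 40: heading 75 -> 35
  -- iteration 8/9 --
  FD 6: (-19.892,-11.919) -> (-14.977,-8.477) [heading=35, draw]
  RT 40: heading 35 -> 355
  -- iteration 9/9 --
  FD 6: (-14.977,-8.477) -> (-9,-9) [heading=355, draw]
  RT 40: heading 355 -> 315
]
Final: pos=(-9,-9), heading=315, 9 segment(s) drawn

Start position: (-9, -9)
Final position: (-9, -9)
Distance = 0; < 1e-6 -> CLOSED

Answer: yes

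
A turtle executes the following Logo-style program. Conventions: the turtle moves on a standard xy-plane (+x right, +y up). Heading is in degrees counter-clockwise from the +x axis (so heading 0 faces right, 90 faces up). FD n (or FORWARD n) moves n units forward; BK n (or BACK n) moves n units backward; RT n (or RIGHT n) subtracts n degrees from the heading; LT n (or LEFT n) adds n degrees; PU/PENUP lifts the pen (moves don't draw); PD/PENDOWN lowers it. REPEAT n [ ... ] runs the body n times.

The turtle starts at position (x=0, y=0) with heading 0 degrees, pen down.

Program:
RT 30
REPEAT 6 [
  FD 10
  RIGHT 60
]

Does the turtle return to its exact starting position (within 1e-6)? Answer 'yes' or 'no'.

Answer: yes

Derivation:
Executing turtle program step by step:
Start: pos=(0,0), heading=0, pen down
RT 30: heading 0 -> 330
REPEAT 6 [
  -- iteration 1/6 --
  FD 10: (0,0) -> (8.66,-5) [heading=330, draw]
  RT 60: heading 330 -> 270
  -- iteration 2/6 --
  FD 10: (8.66,-5) -> (8.66,-15) [heading=270, draw]
  RT 60: heading 270 -> 210
  -- iteration 3/6 --
  FD 10: (8.66,-15) -> (0,-20) [heading=210, draw]
  RT 60: heading 210 -> 150
  -- iteration 4/6 --
  FD 10: (0,-20) -> (-8.66,-15) [heading=150, draw]
  RT 60: heading 150 -> 90
  -- iteration 5/6 --
  FD 10: (-8.66,-15) -> (-8.66,-5) [heading=90, draw]
  RT 60: heading 90 -> 30
  -- iteration 6/6 --
  FD 10: (-8.66,-5) -> (0,0) [heading=30, draw]
  RT 60: heading 30 -> 330
]
Final: pos=(0,0), heading=330, 6 segment(s) drawn

Start position: (0, 0)
Final position: (0, 0)
Distance = 0; < 1e-6 -> CLOSED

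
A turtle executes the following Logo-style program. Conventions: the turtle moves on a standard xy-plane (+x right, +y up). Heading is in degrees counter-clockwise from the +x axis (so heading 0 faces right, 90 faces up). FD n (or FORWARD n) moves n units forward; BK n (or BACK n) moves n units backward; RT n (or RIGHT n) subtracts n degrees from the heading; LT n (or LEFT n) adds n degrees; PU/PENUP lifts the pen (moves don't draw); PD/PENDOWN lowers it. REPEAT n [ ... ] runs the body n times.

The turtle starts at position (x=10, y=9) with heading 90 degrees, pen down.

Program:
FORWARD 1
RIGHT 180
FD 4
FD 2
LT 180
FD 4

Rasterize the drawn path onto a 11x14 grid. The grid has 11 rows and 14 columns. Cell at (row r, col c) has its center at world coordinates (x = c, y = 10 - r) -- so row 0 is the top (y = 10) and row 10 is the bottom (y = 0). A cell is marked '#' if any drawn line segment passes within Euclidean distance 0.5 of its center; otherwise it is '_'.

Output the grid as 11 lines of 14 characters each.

Segment 0: (10,9) -> (10,10)
Segment 1: (10,10) -> (10,6)
Segment 2: (10,6) -> (10,4)
Segment 3: (10,4) -> (10,8)

Answer: __________#___
__________#___
__________#___
__________#___
__________#___
__________#___
__________#___
______________
______________
______________
______________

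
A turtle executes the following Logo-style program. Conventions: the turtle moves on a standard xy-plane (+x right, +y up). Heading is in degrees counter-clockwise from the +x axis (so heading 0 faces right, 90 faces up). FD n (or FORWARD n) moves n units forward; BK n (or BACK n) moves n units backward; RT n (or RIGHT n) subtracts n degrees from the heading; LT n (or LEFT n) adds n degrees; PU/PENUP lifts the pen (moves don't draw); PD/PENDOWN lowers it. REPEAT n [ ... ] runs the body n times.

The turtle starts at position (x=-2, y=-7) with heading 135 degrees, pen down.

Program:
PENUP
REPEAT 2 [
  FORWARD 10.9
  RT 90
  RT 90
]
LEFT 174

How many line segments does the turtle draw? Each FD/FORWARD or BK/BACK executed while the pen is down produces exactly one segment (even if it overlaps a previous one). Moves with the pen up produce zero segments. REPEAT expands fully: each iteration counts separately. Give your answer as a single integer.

Executing turtle program step by step:
Start: pos=(-2,-7), heading=135, pen down
PU: pen up
REPEAT 2 [
  -- iteration 1/2 --
  FD 10.9: (-2,-7) -> (-9.707,0.707) [heading=135, move]
  RT 90: heading 135 -> 45
  RT 90: heading 45 -> 315
  -- iteration 2/2 --
  FD 10.9: (-9.707,0.707) -> (-2,-7) [heading=315, move]
  RT 90: heading 315 -> 225
  RT 90: heading 225 -> 135
]
LT 174: heading 135 -> 309
Final: pos=(-2,-7), heading=309, 0 segment(s) drawn
Segments drawn: 0

Answer: 0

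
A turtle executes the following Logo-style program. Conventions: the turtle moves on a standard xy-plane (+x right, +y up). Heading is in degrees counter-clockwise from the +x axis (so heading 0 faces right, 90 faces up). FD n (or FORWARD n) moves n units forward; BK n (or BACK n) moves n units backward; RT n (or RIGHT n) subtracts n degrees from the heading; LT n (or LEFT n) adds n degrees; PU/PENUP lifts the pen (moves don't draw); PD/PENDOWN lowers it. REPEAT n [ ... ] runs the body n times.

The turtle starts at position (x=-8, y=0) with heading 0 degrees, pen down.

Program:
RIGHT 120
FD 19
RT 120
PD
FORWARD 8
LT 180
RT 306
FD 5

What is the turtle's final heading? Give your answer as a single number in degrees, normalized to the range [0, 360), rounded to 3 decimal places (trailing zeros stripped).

Answer: 354

Derivation:
Executing turtle program step by step:
Start: pos=(-8,0), heading=0, pen down
RT 120: heading 0 -> 240
FD 19: (-8,0) -> (-17.5,-16.454) [heading=240, draw]
RT 120: heading 240 -> 120
PD: pen down
FD 8: (-17.5,-16.454) -> (-21.5,-9.526) [heading=120, draw]
LT 180: heading 120 -> 300
RT 306: heading 300 -> 354
FD 5: (-21.5,-9.526) -> (-16.527,-10.049) [heading=354, draw]
Final: pos=(-16.527,-10.049), heading=354, 3 segment(s) drawn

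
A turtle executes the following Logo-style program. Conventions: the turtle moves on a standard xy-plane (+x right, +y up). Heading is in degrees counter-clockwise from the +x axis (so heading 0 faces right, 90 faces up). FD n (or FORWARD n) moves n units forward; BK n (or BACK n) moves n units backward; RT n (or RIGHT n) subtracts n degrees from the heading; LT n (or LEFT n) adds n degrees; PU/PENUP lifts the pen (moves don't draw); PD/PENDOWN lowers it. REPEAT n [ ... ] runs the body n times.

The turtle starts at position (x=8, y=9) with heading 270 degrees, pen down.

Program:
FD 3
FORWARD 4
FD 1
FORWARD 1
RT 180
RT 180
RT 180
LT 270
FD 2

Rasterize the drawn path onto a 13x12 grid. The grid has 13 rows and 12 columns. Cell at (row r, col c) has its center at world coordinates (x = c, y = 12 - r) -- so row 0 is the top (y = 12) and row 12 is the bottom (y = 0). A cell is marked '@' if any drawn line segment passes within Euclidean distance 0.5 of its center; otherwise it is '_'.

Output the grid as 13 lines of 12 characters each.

Segment 0: (8,9) -> (8,6)
Segment 1: (8,6) -> (8,2)
Segment 2: (8,2) -> (8,1)
Segment 3: (8,1) -> (8,0)
Segment 4: (8,0) -> (10,0)

Answer: ____________
____________
____________
________@___
________@___
________@___
________@___
________@___
________@___
________@___
________@___
________@___
________@@@_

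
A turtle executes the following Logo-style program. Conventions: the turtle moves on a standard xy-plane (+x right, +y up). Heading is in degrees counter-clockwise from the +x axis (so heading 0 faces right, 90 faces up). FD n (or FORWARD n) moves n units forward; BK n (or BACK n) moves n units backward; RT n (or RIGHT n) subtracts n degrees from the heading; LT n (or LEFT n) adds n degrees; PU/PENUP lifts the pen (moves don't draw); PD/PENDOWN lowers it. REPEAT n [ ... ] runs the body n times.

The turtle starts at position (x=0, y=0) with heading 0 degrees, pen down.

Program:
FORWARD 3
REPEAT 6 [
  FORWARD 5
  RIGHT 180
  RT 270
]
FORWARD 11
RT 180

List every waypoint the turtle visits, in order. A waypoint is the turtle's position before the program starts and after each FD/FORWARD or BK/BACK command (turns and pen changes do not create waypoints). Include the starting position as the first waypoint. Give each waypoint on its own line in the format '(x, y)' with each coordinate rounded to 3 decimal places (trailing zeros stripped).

Executing turtle program step by step:
Start: pos=(0,0), heading=0, pen down
FD 3: (0,0) -> (3,0) [heading=0, draw]
REPEAT 6 [
  -- iteration 1/6 --
  FD 5: (3,0) -> (8,0) [heading=0, draw]
  RT 180: heading 0 -> 180
  RT 270: heading 180 -> 270
  -- iteration 2/6 --
  FD 5: (8,0) -> (8,-5) [heading=270, draw]
  RT 180: heading 270 -> 90
  RT 270: heading 90 -> 180
  -- iteration 3/6 --
  FD 5: (8,-5) -> (3,-5) [heading=180, draw]
  RT 180: heading 180 -> 0
  RT 270: heading 0 -> 90
  -- iteration 4/6 --
  FD 5: (3,-5) -> (3,0) [heading=90, draw]
  RT 180: heading 90 -> 270
  RT 270: heading 270 -> 0
  -- iteration 5/6 --
  FD 5: (3,0) -> (8,0) [heading=0, draw]
  RT 180: heading 0 -> 180
  RT 270: heading 180 -> 270
  -- iteration 6/6 --
  FD 5: (8,0) -> (8,-5) [heading=270, draw]
  RT 180: heading 270 -> 90
  RT 270: heading 90 -> 180
]
FD 11: (8,-5) -> (-3,-5) [heading=180, draw]
RT 180: heading 180 -> 0
Final: pos=(-3,-5), heading=0, 8 segment(s) drawn
Waypoints (9 total):
(0, 0)
(3, 0)
(8, 0)
(8, -5)
(3, -5)
(3, 0)
(8, 0)
(8, -5)
(-3, -5)

Answer: (0, 0)
(3, 0)
(8, 0)
(8, -5)
(3, -5)
(3, 0)
(8, 0)
(8, -5)
(-3, -5)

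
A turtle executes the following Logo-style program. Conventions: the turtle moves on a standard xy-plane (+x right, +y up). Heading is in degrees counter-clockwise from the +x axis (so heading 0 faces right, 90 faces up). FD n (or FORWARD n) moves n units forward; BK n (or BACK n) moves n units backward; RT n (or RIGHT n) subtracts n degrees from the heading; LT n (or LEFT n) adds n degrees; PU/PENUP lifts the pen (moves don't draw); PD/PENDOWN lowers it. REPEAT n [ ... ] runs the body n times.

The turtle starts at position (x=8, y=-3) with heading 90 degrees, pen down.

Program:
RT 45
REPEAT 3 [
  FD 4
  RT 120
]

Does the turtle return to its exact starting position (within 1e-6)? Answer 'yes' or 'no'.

Answer: yes

Derivation:
Executing turtle program step by step:
Start: pos=(8,-3), heading=90, pen down
RT 45: heading 90 -> 45
REPEAT 3 [
  -- iteration 1/3 --
  FD 4: (8,-3) -> (10.828,-0.172) [heading=45, draw]
  RT 120: heading 45 -> 285
  -- iteration 2/3 --
  FD 4: (10.828,-0.172) -> (11.864,-4.035) [heading=285, draw]
  RT 120: heading 285 -> 165
  -- iteration 3/3 --
  FD 4: (11.864,-4.035) -> (8,-3) [heading=165, draw]
  RT 120: heading 165 -> 45
]
Final: pos=(8,-3), heading=45, 3 segment(s) drawn

Start position: (8, -3)
Final position: (8, -3)
Distance = 0; < 1e-6 -> CLOSED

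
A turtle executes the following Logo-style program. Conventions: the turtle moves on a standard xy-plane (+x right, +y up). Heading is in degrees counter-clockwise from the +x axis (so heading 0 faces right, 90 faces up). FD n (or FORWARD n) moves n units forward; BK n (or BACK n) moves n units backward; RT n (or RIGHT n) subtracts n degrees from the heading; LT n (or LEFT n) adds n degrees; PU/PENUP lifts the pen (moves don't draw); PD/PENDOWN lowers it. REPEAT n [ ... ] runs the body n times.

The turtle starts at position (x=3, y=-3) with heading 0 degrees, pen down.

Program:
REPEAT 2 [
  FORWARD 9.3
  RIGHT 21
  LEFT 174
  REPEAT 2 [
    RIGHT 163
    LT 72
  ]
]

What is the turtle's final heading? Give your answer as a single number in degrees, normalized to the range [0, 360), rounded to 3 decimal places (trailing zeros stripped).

Answer: 302

Derivation:
Executing turtle program step by step:
Start: pos=(3,-3), heading=0, pen down
REPEAT 2 [
  -- iteration 1/2 --
  FD 9.3: (3,-3) -> (12.3,-3) [heading=0, draw]
  RT 21: heading 0 -> 339
  LT 174: heading 339 -> 153
  REPEAT 2 [
    -- iteration 1/2 --
    RT 163: heading 153 -> 350
    LT 72: heading 350 -> 62
    -- iteration 2/2 --
    RT 163: heading 62 -> 259
    LT 72: heading 259 -> 331
  ]
  -- iteration 2/2 --
  FD 9.3: (12.3,-3) -> (20.434,-7.509) [heading=331, draw]
  RT 21: heading 331 -> 310
  LT 174: heading 310 -> 124
  REPEAT 2 [
    -- iteration 1/2 --
    RT 163: heading 124 -> 321
    LT 72: heading 321 -> 33
    -- iteration 2/2 --
    RT 163: heading 33 -> 230
    LT 72: heading 230 -> 302
  ]
]
Final: pos=(20.434,-7.509), heading=302, 2 segment(s) drawn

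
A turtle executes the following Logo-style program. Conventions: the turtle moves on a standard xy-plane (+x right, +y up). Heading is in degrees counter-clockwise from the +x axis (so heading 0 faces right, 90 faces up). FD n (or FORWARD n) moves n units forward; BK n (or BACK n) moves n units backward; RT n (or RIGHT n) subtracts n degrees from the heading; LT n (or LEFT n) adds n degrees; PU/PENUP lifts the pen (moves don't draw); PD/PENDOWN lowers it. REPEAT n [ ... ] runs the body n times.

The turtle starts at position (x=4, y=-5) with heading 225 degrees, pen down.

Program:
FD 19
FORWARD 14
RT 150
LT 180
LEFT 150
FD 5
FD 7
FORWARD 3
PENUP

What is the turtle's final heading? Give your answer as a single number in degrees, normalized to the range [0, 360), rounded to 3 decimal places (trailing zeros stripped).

Answer: 45

Derivation:
Executing turtle program step by step:
Start: pos=(4,-5), heading=225, pen down
FD 19: (4,-5) -> (-9.435,-18.435) [heading=225, draw]
FD 14: (-9.435,-18.435) -> (-19.335,-28.335) [heading=225, draw]
RT 150: heading 225 -> 75
LT 180: heading 75 -> 255
LT 150: heading 255 -> 45
FD 5: (-19.335,-28.335) -> (-15.799,-24.799) [heading=45, draw]
FD 7: (-15.799,-24.799) -> (-10.849,-19.849) [heading=45, draw]
FD 3: (-10.849,-19.849) -> (-8.728,-17.728) [heading=45, draw]
PU: pen up
Final: pos=(-8.728,-17.728), heading=45, 5 segment(s) drawn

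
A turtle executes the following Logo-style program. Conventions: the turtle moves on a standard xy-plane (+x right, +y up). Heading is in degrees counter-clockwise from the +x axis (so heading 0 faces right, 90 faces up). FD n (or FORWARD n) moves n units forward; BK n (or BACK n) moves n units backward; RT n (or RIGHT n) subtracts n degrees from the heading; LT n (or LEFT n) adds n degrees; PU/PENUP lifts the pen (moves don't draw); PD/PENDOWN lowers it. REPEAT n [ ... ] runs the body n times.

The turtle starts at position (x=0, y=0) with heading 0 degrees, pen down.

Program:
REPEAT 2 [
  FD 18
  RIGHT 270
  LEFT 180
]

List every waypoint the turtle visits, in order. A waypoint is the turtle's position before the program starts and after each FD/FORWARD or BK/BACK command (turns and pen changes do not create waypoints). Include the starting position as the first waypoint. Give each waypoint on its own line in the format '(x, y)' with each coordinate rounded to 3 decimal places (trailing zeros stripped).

Answer: (0, 0)
(18, 0)
(18, -18)

Derivation:
Executing turtle program step by step:
Start: pos=(0,0), heading=0, pen down
REPEAT 2 [
  -- iteration 1/2 --
  FD 18: (0,0) -> (18,0) [heading=0, draw]
  RT 270: heading 0 -> 90
  LT 180: heading 90 -> 270
  -- iteration 2/2 --
  FD 18: (18,0) -> (18,-18) [heading=270, draw]
  RT 270: heading 270 -> 0
  LT 180: heading 0 -> 180
]
Final: pos=(18,-18), heading=180, 2 segment(s) drawn
Waypoints (3 total):
(0, 0)
(18, 0)
(18, -18)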